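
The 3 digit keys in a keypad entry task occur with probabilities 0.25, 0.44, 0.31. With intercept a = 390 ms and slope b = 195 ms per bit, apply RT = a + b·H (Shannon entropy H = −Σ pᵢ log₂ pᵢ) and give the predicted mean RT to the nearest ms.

691 ms

H = 0.25·log₂(1/0.25) + 0.44·log₂(1/0.44) + 0.31·log₂(1/0.31) = 1.5449 bits.
RT = 390 + 195 × 1.5449 = 691.26 ms.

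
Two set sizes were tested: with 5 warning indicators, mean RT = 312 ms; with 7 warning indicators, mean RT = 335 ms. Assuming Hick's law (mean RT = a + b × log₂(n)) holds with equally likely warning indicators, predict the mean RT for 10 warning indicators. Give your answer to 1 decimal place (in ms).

359.4 ms

RT is linear in log₂ n, so two points fix the line:
  b = (335 − 312) / (log₂ 7 − log₂ 5) = 23 / (2.8074 − 2.3219) = 47.381 ms/bit
  a = 312 − 47.381 × 2.3219 = 201.985 ms
Then RT(10) = 201.985 + 47.381 × log₂ 10 = 201.985 + 47.381 × 3.3219 ≈ 359.381 ms.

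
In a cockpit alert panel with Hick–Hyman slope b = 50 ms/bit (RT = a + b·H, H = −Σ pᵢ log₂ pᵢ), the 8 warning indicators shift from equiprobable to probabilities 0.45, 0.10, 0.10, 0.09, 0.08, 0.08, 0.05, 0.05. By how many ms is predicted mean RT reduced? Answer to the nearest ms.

24 ms

Equiprobable entropy H₀ = log₂ 8 = 3.0000 bits.
Skewed entropy H = −Σ pᵢ log₂ pᵢ = 2.5107 bits.
ΔRT = b·(H₀ − H) = 50 × 0.4893 = 24.47 ms.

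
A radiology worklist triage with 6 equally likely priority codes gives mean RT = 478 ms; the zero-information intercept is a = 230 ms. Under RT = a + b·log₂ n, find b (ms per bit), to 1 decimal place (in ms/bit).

95.9 ms/bit

6 alternatives carry log₂ 6 = 2.5850 bits; the choice cost is 478 − 230 = 248 ms, so b = 248/2.5850 = 95.939 ms/bit.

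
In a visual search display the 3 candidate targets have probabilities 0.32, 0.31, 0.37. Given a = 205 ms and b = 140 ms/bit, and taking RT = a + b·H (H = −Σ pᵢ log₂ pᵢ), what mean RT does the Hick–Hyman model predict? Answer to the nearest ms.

426 ms

Entropy contributions −pᵢ log₂ pᵢ: 0.5260, 0.5238, 0.5307; sum H = 1.5806 bits.
RT = a + bH = 205 + 140·1.5806 = 426.28 ms.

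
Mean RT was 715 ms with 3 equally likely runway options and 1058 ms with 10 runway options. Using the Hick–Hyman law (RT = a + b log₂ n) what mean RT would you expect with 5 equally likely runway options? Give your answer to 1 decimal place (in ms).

860.5 ms

RT is linear in log₂ n, so two points fix the line:
  b = (1058 − 715) / (log₂ 10 − log₂ 3) = 343 / (3.3219 − 1.5850) = 197.471 ms/bit
  a = 715 − 197.471 × 1.5850 = 402.016 ms
Then RT(5) = 402.016 + 197.471 × log₂ 5 = 402.016 + 197.471 × 2.3219 ≈ 860.529 ms.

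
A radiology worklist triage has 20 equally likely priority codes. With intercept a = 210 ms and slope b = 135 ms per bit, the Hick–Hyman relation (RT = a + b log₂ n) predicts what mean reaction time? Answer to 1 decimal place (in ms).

log₂(20) = 4.3219 bits, so RT = 210 + 135 × 4.3219 ≈ 793.460 ms.

793.5 ms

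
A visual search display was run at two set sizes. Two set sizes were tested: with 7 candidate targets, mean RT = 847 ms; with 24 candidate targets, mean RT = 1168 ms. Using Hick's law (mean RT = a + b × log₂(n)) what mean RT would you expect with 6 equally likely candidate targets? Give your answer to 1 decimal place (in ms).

RT is linear in log₂ n, so two points fix the line:
  b = (1168 − 847) / (log₂ 24 − log₂ 7) = 321 / (4.5850 − 2.8074) = 180.580 ms/bit
  a = 847 − 180.580 × 2.8074 = 340.048 ms
Then RT(6) = 340.048 + 180.580 × log₂ 6 = 340.048 + 180.580 × 2.5850 ≈ 806.840 ms.

806.8 ms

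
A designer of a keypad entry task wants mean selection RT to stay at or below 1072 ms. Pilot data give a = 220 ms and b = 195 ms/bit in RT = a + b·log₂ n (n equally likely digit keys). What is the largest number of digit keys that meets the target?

20

Set 220 + 195·log₂ n ≤ 1072 → log₂ n ≤ (1072 − 220)/195 = 4.3692.
So n ≤ 2^4.3692 = 20.667; the largest integer n is 20.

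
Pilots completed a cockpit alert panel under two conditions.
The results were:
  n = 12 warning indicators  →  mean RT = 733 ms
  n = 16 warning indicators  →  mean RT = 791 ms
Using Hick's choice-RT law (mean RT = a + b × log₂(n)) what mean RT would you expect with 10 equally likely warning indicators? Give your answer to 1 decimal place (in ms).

RT is linear in log₂ n, so two points fix the line:
  b = (791 − 733) / (log₂ 16 − log₂ 12) = 58 / (4 − 3.5850) = 139.746 ms/bit
  a = 733 − 139.746 × 3.5850 = 232.014 ms
Then RT(10) = 232.014 + 139.746 × log₂ 10 = 232.014 + 139.746 × 3.3219 ≈ 696.242 ms.

696.2 ms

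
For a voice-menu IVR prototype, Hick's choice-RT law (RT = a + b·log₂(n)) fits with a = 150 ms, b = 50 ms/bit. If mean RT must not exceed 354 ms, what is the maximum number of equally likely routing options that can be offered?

16

50·log₂ n ≤ 354 − 150 = 204, giving log₂ n ≤ 4.0800 and n ≤ 16.912. The largest whole number is 16.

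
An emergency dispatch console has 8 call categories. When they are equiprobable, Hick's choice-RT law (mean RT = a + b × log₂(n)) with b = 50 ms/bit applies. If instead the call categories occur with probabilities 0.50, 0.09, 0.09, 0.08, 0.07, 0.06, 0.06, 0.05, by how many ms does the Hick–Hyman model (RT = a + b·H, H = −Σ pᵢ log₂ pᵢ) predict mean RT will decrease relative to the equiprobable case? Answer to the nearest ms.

31 ms

The RT saving is b·ΔH. Equiprobable H₀ = log₂(8) = 3.0000 bits; with the given probabilities H = 2.3885 bits.
b·(H₀ − H) = 50 × (3.0000 − 2.3885) = 30.57 ms.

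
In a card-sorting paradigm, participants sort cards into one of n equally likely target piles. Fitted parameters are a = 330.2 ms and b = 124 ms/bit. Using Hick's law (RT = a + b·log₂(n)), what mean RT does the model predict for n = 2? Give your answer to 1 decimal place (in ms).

log₂(2) = 1 bits, so RT = 330.2 + 124 × 1 ≈ 454.200 ms.

454.2 ms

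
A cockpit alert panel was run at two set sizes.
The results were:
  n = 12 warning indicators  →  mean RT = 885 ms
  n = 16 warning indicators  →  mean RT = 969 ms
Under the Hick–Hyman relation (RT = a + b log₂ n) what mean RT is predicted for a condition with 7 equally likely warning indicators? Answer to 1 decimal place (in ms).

Fit slope and intercept:
  b = (969 − 885) / (log₂ 16 − log₂ 12) = 84 / (4 − 3.5850) = 202.391 ms/bit
  a = 885 − 202.391 × 3.5850 = 159.435 ms
Then RT(7) = 159.435 + 202.391 × log₂ 7 = 159.435 + 202.391 × 2.8074 ≈ 727.619 ms.

727.6 ms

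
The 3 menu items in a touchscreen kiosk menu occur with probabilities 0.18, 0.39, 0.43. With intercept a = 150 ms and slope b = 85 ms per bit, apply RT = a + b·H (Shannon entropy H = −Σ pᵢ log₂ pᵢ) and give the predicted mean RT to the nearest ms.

H = 0.18·log₂(1/0.18) + 0.39·log₂(1/0.39) + 0.43·log₂(1/0.43) = 1.4987 bits.
RT = 150 + 85 × 1.4987 = 277.39 ms.

277 ms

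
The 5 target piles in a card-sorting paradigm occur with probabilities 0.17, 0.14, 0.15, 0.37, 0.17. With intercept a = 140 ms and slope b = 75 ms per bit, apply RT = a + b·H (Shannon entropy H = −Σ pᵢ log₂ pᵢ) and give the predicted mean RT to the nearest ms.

306 ms

H = 0.17·log₂(1/0.17) + 0.14·log₂(1/0.14) + 0.15·log₂(1/0.15) + 0.37·log₂(1/0.37) + 0.17·log₂(1/0.17) = 2.2076 bits.
RT = 140 + 75 × 2.2076 = 305.57 ms.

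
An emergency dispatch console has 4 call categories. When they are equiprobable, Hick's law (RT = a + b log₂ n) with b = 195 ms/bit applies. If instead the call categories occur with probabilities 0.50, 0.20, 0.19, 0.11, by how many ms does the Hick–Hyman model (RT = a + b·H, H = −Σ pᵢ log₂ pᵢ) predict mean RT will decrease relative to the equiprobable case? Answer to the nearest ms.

45 ms

Equiprobable entropy H₀ = log₂ 4 = 2.0000 bits.
Skewed entropy H = −Σ pᵢ log₂ pᵢ = 1.7699 bits.
ΔRT = b·(H₀ − H) = 195 × 0.2301 = 44.87 ms.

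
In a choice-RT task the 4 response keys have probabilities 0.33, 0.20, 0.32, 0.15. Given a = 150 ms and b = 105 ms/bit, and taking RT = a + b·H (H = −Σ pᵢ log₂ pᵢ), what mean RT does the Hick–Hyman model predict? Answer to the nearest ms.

H = 0.33·log₂(1/0.33) + 0.20·log₂(1/0.20) + 0.32·log₂(1/0.32) + 0.15·log₂(1/0.15) = 1.9288 bits.
RT = 150 + 105 × 1.9288 = 352.52 ms.

353 ms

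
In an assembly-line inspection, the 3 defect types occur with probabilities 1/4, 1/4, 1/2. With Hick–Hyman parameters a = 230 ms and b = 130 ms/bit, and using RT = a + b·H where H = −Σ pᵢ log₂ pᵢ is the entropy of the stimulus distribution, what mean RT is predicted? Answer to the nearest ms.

H = −Σ pᵢ log₂ pᵢ = 0.25·2 + 0.25·2 + 0.5·1 = 1.500 bits.
RT = 230 + 130 × 1.500 = 425.00 ms.

425 ms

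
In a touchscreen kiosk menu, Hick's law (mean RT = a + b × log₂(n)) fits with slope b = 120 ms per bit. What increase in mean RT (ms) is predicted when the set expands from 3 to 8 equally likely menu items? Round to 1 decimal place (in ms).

The intercept a cancels: ΔRT = b·(log₂ n₂ − log₂ n₁) = b·log₂(n₂/n₁).
log₂(8) − log₂(3) = 3 − 1.5850 = 1.4150.
ΔRT = 120 × 1.4150 = 169.804 ms.

169.8 ms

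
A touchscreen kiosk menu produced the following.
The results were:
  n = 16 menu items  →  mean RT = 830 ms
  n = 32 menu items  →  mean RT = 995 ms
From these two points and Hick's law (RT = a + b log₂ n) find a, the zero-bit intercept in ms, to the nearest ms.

170 ms

Slope: b = (995 − 830) / (log₂ 32 − log₂ 16) = 165/1.0000 = 165 ms/bit.
Intercept: a = 830 − 165·log₂(16) = 170.000 ms.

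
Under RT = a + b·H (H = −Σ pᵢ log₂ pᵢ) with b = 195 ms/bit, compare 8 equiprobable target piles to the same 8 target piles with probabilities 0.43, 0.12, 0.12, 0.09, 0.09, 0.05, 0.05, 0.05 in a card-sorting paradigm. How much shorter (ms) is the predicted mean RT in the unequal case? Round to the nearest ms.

91 ms

The RT saving is b·ΔH. Equiprobable H₀ = log₂(8) = 3.0000 bits; with the given probabilities H = 2.5313 bits.
b·(H₀ − H) = 195 × (3.0000 − 2.5313) = 91.40 ms.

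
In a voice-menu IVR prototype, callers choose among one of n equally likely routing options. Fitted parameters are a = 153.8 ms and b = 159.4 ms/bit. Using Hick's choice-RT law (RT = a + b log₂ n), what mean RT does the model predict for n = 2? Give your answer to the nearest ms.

log₂(2) = 1 bits, so RT = 153.8 + 159.4 × 1 ≈ 313.200 ms.

313 ms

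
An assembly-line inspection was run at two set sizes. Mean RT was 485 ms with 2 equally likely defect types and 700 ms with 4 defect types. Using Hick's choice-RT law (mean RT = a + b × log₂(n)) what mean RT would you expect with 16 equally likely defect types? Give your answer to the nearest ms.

1130 ms

Solve the two-equation system in a and b:
  b = (700 − 485) / (log₂ 4 − log₂ 2) = 215 / (2 − 1) = 215 ms/bit
  a = 485 − 215 × 1 = 270 ms
Then RT(16) = 270 + 215 × log₂ 16 = 270 + 215 × 4 ≈ 1130.000 ms.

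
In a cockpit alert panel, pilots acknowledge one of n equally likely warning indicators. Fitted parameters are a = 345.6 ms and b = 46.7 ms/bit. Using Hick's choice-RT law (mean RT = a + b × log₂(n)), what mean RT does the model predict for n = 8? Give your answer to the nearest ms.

486 ms

log₂(8) = 3 bits, so RT = 345.6 + 46.7 × 3 ≈ 485.700 ms.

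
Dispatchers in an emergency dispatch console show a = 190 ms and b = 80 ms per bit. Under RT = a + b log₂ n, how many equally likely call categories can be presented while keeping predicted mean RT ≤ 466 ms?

80·log₂ n ≤ 466 − 190 = 276, giving log₂ n ≤ 3.4500 and n ≤ 10.928. The largest whole number is 10.

10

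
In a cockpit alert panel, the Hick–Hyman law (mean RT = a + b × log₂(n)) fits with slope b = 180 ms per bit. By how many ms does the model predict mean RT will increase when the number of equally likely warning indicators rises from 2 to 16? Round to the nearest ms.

540 ms

ΔRT = (a + b log₂ n₂) − (a + b log₂ n₁) = b·(log₂ n₂ − log₂ n₁).
log₂(16) − log₂(2) = log₂(16/2) = log₂(8) = 3.
ΔRT = 180 × 3.0000 = 540.000 ms.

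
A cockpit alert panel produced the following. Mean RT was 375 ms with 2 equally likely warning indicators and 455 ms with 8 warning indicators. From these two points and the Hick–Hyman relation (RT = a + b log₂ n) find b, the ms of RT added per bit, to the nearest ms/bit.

b = (RT₂ − RT₁)/(log₂ n₂ − log₂ n₁) = (455 − 375)/(3 − 1) = 40 ms/bit.

40 ms/bit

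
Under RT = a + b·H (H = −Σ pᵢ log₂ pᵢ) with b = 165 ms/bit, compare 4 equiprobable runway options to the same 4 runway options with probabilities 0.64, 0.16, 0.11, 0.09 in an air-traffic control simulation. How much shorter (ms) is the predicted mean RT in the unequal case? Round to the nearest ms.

Equiprobable entropy H₀ = log₂ 4 = 2.0000 bits.
Skewed entropy H = −Σ pᵢ log₂ pᵢ = 1.4980 bits.
ΔRT = b·(H₀ − H) = 165 × 0.5020 = 82.83 ms.

83 ms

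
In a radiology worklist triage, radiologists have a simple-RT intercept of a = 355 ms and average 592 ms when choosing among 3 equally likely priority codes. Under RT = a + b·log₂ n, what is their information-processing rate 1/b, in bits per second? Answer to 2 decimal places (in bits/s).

b = (592 − 355)/log₂ 3 = 237/1.5850 = 149.530 ms per bit = 0.14953 s/bit; the reciprocal is 6.688 bits/s.

6.69 bits/s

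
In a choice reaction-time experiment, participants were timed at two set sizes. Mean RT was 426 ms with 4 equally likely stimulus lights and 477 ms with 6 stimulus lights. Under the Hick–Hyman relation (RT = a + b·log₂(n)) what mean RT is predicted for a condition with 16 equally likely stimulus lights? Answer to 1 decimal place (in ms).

600.4 ms

With log₂ n on the abscissa the relation is linear; from the two conditions:
  b = (477 − 426) / (log₂ 6 − log₂ 4) = 51 / (2.5850 − 2) = 87.185 ms/bit
  a = 426 − 87.185 × 2 = 251.630 ms
Then RT(16) = 251.630 + 87.185 × log₂ 16 = 251.630 + 87.185 × 4 ≈ 600.370 ms.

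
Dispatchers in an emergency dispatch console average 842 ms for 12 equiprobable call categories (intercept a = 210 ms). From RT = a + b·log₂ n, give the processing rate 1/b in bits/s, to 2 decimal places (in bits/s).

5.67 bits/s

Choice component = 842 − 210 = 632 ms over log₂(12) = 3.5850 bits.
b = 632 / 3.5850 = 176.292 ms/bit, so 1/b = 5.672 bits/s.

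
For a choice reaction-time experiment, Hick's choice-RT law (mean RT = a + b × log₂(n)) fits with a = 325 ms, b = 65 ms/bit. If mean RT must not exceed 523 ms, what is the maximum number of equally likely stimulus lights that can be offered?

8

Set 325 + 65·log₂ n ≤ 523 → log₂ n ≤ (523 − 325)/65 = 3.0462.
So n ≤ 2^3.0462 = 8.260; the largest integer n is 8.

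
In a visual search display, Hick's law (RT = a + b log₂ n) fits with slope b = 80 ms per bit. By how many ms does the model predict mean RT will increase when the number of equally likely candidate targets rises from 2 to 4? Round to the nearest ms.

80 ms

The intercept a cancels: ΔRT = b·(log₂ n₂ − log₂ n₁) = b·log₂(n₂/n₁).
log₂(4) − log₂(2) = log₂(4/2) = log₂(2) = 1.
ΔRT = 80 × 1.0000 = 80.000 ms.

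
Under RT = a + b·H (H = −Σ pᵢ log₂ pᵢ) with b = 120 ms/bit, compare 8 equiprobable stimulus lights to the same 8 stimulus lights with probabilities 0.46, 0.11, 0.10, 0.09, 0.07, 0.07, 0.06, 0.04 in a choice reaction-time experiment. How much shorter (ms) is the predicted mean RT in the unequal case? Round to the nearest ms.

Equiprobable entropy H₀ = log₂ 8 = 3.0000 bits.
Skewed entropy H = −Σ pᵢ log₂ pᵢ = 2.4769 bits.
ΔRT = b·(H₀ − H) = 120 × 0.5231 = 62.78 ms.

63 ms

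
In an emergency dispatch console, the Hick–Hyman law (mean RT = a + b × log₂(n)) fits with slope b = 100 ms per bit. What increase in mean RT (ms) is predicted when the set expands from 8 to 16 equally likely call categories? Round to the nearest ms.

100 ms

The intercept a cancels: ΔRT = b·(log₂ n₂ − log₂ n₁) = b·log₂(n₂/n₁).
log₂(16) − log₂(8) = log₂(16/8) = log₂(2) = 1.
ΔRT = 100 × 1.0000 = 100.000 ms.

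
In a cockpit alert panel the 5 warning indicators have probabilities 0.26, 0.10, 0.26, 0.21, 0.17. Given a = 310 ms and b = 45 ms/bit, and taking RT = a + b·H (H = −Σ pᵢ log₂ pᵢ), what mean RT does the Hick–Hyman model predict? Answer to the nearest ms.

411 ms

Entropy contributions −pᵢ log₂ pᵢ: 0.5053, 0.3322, 0.5053, 0.4728, 0.4346; sum H = 2.2502 bits.
RT = a + bH = 310 + 45·2.2502 = 411.26 ms.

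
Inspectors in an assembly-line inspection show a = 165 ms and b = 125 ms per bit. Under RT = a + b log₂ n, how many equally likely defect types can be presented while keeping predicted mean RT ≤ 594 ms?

10

Information budget: (594 − 165)/125 = 3.4320 bits, so n ≤ 2^3.4320 = 10.793 → at most 10.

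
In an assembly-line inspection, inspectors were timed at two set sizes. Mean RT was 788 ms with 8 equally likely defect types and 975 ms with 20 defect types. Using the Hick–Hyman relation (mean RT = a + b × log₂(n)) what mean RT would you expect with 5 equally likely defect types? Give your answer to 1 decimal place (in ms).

692.1 ms

Solve the two-equation system in a and b:
  b = (975 − 788) / (log₂ 20 − log₂ 8) = 187 / (4.3219 − 3) = 141.460 ms/bit
  a = 788 − 141.460 × 3 = 363.620 ms
Then RT(5) = 363.620 + 141.460 × log₂ 5 = 363.620 + 141.460 × 2.3219 ≈ 692.080 ms.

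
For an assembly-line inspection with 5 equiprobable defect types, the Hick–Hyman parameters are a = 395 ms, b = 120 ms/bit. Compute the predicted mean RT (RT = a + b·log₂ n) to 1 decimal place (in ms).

log₂(5) = 2.3219 bits, so RT = 395 + 120 × 2.3219 ≈ 673.631 ms.

673.6 ms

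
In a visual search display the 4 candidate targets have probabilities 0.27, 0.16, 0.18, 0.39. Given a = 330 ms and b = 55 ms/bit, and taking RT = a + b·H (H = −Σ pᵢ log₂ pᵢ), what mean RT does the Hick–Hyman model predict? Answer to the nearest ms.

Entropy contributions −pᵢ log₂ pᵢ: 0.5100, 0.4230, 0.4453, 0.5298; sum H = 1.9081 bits.
RT = a + bH = 330 + 55·1.9081 = 434.95 ms.

435 ms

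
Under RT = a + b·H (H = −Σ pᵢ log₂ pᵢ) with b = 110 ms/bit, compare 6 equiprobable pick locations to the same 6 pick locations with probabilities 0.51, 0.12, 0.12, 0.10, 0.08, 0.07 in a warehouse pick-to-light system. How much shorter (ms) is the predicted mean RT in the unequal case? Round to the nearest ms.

The RT saving is b·ΔH. Equiprobable H₀ = log₂(6) = 2.5850 bits; with the given probabilities H = 2.1218 bits.
b·(H₀ − H) = 110 × (2.5850 − 2.1218) = 50.95 ms.

51 ms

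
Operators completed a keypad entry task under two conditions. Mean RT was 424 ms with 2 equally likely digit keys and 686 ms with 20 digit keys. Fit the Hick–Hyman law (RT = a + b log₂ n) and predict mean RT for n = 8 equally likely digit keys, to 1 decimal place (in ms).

581.7 ms

Fit slope and intercept:
  b = (686 − 424) / (log₂ 20 − log₂ 2) = 262 / (4.3219 − 1) = 78.870 ms/bit
  a = 424 − 78.870 × 1 = 345.130 ms
Then RT(8) = 345.130 + 78.870 × log₂ 8 = 345.130 + 78.870 × 3 ≈ 581.740 ms.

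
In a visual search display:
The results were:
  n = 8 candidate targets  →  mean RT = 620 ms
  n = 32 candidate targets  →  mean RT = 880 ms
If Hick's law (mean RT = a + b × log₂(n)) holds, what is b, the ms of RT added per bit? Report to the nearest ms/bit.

130 ms/bit

b = (RT₂ − RT₁)/(log₂ n₂ − log₂ n₁) = (880 − 620)/(5 − 3) = 130 ms/bit.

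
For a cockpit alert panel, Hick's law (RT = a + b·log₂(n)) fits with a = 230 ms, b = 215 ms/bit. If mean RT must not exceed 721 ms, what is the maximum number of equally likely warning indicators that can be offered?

Set 230 + 215·log₂ n ≤ 721 → log₂ n ≤ (721 − 230)/215 = 2.2837.
So n ≤ 2^2.2837 = 4.869; the largest integer n is 4.

4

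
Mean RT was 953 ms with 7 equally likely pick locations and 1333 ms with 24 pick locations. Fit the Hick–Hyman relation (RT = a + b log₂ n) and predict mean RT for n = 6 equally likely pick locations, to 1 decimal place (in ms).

Fit slope and intercept:
  b = (1333 − 953) / (log₂ 24 − log₂ 7) = 380 / (4.5850 − 2.8074) = 213.770 ms/bit
  a = 953 − 213.770 × 2.8074 = 352.870 ms
Then RT(6) = 352.870 + 213.770 × log₂ 6 = 352.870 + 213.770 × 2.5850 ≈ 905.459 ms.

905.5 ms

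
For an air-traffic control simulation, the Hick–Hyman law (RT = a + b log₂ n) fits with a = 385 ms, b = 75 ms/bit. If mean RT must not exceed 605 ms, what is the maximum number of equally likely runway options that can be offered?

Information budget: (605 − 385)/75 = 2.9333 bits, so n ≤ 2^2.9333 = 7.639 → at most 7.

7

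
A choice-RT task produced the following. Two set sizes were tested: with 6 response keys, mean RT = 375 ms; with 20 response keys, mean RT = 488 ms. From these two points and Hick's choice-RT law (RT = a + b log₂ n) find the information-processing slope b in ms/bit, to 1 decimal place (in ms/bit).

Slope: b = (488 − 375) / (log₂ 20 − log₂ 6) = 113/1.7370 = 65.056 ms/bit.

65.1 ms/bit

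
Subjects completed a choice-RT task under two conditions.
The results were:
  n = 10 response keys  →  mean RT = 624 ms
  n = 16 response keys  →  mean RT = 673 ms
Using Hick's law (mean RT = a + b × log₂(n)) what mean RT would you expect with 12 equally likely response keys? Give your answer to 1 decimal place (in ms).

Fit slope and intercept:
  b = (673 − 624) / (log₂ 16 − log₂ 10) = 49 / (4 − 3.3219) = 72.264 ms/bit
  a = 624 − 72.264 × 3.3219 = 383.945 ms
Then RT(12) = 383.945 + 72.264 × log₂ 12 = 383.945 + 72.264 × 3.5850 ≈ 643.008 ms.

643.0 ms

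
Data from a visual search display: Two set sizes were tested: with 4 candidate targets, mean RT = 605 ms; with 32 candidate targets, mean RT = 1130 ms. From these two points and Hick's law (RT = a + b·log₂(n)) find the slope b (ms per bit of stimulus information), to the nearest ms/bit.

175 ms/bit

The slope on a log₂ axis is (1130 − 605) / (5 − 2) = 175 ms/bit.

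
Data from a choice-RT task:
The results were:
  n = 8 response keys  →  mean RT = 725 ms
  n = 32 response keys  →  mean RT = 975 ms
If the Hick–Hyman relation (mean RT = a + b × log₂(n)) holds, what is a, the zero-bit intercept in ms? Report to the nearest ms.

350 ms

The slope on a log₂ axis is (975 − 725) / (5 − 3) = 125 ms/bit.
a = RT₁ − b·log₂ n₁ = 725 − 125 × 3 = 350.000 ms.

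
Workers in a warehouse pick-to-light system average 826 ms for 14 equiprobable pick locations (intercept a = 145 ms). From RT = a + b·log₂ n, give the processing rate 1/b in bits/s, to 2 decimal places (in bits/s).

5.59 bits/s

b = (826 − 145)/log₂ 14 = 681/3.8074 = 178.864 ms per bit = 0.17886 s/bit; the reciprocal is 5.591 bits/s.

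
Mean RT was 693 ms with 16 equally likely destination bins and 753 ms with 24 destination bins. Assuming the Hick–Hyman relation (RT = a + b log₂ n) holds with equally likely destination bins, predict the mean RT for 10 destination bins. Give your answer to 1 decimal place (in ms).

RT is linear in log₂ n, so two points fix the line:
  b = (753 − 693) / (log₂ 24 − log₂ 16) = 60 / (4.5850 − 4) = 102.571 ms/bit
  a = 693 − 102.571 × 4 = 282.717 ms
Then RT(10) = 282.717 + 102.571 × log₂ 10 = 282.717 + 102.571 × 3.3219 ≈ 623.450 ms.

623.4 ms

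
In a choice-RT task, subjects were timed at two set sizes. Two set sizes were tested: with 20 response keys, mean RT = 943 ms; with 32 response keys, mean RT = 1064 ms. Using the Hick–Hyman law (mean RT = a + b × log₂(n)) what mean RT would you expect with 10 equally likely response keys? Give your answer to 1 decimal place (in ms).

764.6 ms

RT is linear in log₂ n, so two points fix the line:
  b = (1064 − 943) / (log₂ 32 − log₂ 20) = 121 / (5 − 4.3219) = 178.447 ms/bit
  a = 943 − 178.447 × 4.3219 = 171.764 ms
Then RT(10) = 171.764 + 178.447 × log₂ 10 = 171.764 + 178.447 × 3.3219 ≈ 764.553 ms.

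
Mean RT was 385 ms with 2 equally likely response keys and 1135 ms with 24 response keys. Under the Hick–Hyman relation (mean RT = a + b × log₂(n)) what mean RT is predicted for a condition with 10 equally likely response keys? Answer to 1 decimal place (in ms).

870.8 ms

Solve the two-equation system in a and b:
  b = (1135 − 385) / (log₂ 24 − log₂ 2) = 750 / (4.5850 − 1) = 209.207 ms/bit
  a = 385 − 209.207 × 1 = 175.793 ms
Then RT(10) = 175.793 + 209.207 × log₂ 10 = 175.793 + 209.207 × 3.3219 ≈ 870.764 ms.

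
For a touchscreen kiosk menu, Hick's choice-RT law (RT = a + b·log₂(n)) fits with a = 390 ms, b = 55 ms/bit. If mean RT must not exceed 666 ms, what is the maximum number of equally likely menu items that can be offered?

32

Set 390 + 55·log₂ n ≤ 666 → log₂ n ≤ (666 − 390)/55 = 5.0182.
So n ≤ 2^5.0182 = 32.406; the largest integer n is 32.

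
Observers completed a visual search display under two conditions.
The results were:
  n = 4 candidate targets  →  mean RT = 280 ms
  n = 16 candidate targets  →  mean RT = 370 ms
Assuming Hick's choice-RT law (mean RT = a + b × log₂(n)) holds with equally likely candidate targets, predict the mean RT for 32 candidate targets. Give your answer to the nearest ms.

Fit slope and intercept:
  b = (370 − 280) / (log₂ 16 − log₂ 4) = 90 / (4 − 2) = 45 ms/bit
  a = 280 − 45 × 2 = 190 ms
Then RT(32) = 190 + 45 × log₂ 32 = 190 + 45 × 5 ≈ 415.000 ms.

415 ms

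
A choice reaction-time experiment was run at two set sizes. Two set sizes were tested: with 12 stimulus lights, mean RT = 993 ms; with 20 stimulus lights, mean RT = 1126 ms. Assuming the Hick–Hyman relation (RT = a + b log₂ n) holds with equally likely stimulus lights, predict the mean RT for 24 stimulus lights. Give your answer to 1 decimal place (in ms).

1173.5 ms

Fit slope and intercept:
  b = (1126 − 993) / (log₂ 20 − log₂ 12) = 133 / (4.3219 − 3.5850) = 180.470 ms/bit
  a = 993 − 180.470 × 3.5850 = 346.023 ms
Then RT(24) = 346.023 + 180.470 × log₂ 24 = 346.023 + 180.470 × 4.5850 ≈ 1173.470 ms.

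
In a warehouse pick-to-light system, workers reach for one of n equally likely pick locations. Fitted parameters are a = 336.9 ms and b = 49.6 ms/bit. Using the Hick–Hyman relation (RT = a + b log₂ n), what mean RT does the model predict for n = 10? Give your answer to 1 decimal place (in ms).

log₂(10) = 3.3219 bits, so RT = 336.9 + 49.6 × 3.3219 ≈ 501.668 ms.

501.7 ms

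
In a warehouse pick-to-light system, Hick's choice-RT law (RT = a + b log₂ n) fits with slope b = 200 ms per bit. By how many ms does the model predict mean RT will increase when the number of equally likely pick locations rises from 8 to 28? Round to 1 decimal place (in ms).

Only the slope matters, since a is common to both: ΔRT = b·log₂(n₂/n₁).
log₂(28) − log₂(8) = 4.8074 − 3 = 1.8074.
ΔRT = 200 × 1.8074 = 361.471 ms.

361.5 ms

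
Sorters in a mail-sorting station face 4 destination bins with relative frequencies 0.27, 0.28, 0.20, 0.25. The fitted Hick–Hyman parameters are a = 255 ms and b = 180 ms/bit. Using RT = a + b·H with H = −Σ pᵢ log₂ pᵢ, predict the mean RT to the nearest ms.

613 ms

Entropy contributions −pᵢ log₂ pᵢ: 0.5100, 0.5142, 0.4644, 0.5000; sum H = 1.9886 bits.
RT = a + bH = 255 + 180·1.9886 = 612.95 ms.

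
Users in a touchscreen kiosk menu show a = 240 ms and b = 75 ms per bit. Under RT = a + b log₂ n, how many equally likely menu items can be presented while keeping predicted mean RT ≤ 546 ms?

Set 240 + 75·log₂ n ≤ 546 → log₂ n ≤ (546 − 240)/75 = 4.0800.
So n ≤ 2^4.0800 = 16.912; the largest integer n is 16.

16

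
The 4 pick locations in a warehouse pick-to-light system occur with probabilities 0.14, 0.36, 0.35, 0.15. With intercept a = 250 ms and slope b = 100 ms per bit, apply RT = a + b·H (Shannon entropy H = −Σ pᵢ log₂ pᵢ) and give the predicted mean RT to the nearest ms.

437 ms

H = 0.14·log₂(1/0.14) + 0.36·log₂(1/0.36) + 0.35·log₂(1/0.35) + 0.15·log₂(1/0.15) = 1.8684 bits.
RT = 250 + 100 × 1.8684 = 436.84 ms.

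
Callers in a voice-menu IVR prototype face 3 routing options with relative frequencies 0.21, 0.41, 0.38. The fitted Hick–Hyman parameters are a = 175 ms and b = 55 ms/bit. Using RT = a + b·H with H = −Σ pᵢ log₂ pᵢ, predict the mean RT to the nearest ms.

259 ms

Entropy contributions −pᵢ log₂ pᵢ: 0.4728, 0.5274, 0.5305; sum H = 1.5307 bits.
RT = a + bH = 175 + 55·1.5307 = 259.19 ms.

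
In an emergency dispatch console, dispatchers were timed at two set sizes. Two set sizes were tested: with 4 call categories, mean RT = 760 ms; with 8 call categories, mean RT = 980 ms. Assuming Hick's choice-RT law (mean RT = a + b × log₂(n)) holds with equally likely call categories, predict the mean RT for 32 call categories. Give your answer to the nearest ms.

1420 ms

With log₂ n on the abscissa the relation is linear; from the two conditions:
  b = (980 − 760) / (log₂ 8 − log₂ 4) = 220 / (3 − 2) = 220 ms/bit
  a = 760 − 220 × 2 = 320 ms
Then RT(32) = 320 + 220 × log₂ 32 = 320 + 220 × 5 ≈ 1420.000 ms.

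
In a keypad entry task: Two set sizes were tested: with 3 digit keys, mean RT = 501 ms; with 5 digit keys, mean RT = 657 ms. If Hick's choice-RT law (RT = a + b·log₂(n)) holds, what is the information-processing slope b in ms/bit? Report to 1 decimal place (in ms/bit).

b = (RT₂ − RT₁)/(log₂ n₂ − log₂ n₁) = (657 − 501)/(2.3219 − 1.5850) = 211.679 ms/bit.

211.7 ms/bit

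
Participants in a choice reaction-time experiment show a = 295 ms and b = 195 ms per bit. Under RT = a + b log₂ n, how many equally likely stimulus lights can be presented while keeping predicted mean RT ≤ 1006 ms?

12

Set 295 + 195·log₂ n ≤ 1006 → log₂ n ≤ (1006 − 295)/195 = 3.6462.
So n ≤ 2^3.6462 = 12.520; the largest integer n is 12.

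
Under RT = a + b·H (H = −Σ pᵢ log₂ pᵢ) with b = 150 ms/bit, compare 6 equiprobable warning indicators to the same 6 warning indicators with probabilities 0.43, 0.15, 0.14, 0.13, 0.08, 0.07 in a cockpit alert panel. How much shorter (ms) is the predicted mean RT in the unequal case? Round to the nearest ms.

Equiprobable entropy H₀ = log₂ 6 = 2.5850 bits.
Skewed entropy H = −Σ pᵢ log₂ pᵢ = 2.2739 bits.
ΔRT = b·(H₀ − H) = 150 × 0.3110 = 46.66 ms.

47 ms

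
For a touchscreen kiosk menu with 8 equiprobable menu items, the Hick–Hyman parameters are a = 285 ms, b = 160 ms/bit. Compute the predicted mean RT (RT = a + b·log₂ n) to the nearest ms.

log₂(8) = 3 bits, so RT = 285 + 160 × 3 ≈ 765.000 ms.

765 ms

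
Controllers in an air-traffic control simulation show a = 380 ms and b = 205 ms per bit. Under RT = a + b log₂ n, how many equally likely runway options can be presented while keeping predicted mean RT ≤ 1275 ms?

Set 380 + 205·log₂ n ≤ 1275 → log₂ n ≤ (1275 − 380)/205 = 4.3659.
So n ≤ 2^4.3659 = 20.618; the largest integer n is 20.

20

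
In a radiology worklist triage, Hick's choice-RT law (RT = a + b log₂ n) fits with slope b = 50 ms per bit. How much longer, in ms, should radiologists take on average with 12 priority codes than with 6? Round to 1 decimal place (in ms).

Only the slope matters, since a is common to both: ΔRT = b·log₂(n₂/n₁).
log₂(12) − log₂(6) = log₂(12/6) = log₂(2) = 1.
ΔRT = 50 × 1.0000 = 50.000 ms.

50.0 ms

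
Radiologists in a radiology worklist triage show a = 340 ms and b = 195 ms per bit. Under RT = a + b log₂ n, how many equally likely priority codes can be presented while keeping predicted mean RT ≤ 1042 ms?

195·log₂ n ≤ 1042 − 340 = 702, giving log₂ n ≤ 3.6000 and n ≤ 12.126. The largest whole number is 12.

12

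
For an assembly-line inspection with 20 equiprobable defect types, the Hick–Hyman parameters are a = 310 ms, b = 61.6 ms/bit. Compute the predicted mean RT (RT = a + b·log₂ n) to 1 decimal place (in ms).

log₂(20) = 4.3219 bits, so RT = 310 + 61.6 × 4.3219 ≈ 576.231 ms.

576.2 ms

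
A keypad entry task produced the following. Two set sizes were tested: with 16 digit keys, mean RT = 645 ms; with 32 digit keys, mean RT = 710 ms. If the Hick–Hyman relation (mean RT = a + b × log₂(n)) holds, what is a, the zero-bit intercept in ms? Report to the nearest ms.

The slope on a log₂ axis is (710 − 645) / (5 − 4) = 65 ms/bit.
a = RT₁ − b·log₂ n₁ = 645 − 65 × 4 = 385.000 ms.

385 ms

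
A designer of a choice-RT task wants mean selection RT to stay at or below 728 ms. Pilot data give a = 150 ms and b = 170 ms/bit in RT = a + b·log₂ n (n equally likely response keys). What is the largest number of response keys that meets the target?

10

Set 150 + 170·log₂ n ≤ 728 → log₂ n ≤ (728 − 150)/170 = 3.4000.
So n ≤ 2^3.4000 = 10.556; the largest integer n is 10.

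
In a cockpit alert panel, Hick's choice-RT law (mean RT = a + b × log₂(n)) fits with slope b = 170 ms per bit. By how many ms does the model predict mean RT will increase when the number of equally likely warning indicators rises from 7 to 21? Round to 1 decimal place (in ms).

The intercept a cancels: ΔRT = b·(log₂ n₂ − log₂ n₁) = b·log₂(n₂/n₁).
log₂(21) − log₂(7) = 4.3923 − 2.8074 = 1.5850.
ΔRT = 170 × 1.5850 = 269.444 ms.

269.4 ms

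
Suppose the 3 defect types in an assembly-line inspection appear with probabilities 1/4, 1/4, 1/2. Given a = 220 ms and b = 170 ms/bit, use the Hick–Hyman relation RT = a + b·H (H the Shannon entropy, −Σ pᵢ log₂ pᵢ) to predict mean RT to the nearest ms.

H = −Σ pᵢ log₂ pᵢ = 0.25·2 + 0.25·2 + 0.5·1 = 1.500 bits.
RT = 220 + 170 × 1.500 = 475.00 ms.

475 ms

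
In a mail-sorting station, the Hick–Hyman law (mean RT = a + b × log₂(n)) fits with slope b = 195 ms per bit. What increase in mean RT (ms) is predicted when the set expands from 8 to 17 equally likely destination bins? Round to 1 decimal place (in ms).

The intercept a cancels: ΔRT = b·(log₂ n₂ − log₂ n₁) = b·log₂(n₂/n₁).
log₂(17) − log₂(8) = 4.0875 − 3 = 1.0875.
ΔRT = 195 × 1.0875 = 212.055 ms.

212.1 ms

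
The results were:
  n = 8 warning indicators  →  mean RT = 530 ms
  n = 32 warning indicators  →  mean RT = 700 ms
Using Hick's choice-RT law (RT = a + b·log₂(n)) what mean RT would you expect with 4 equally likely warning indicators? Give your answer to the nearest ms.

445 ms

With log₂ n on the abscissa the relation is linear; from the two conditions:
  b = (700 − 530) / (log₂ 32 − log₂ 8) = 170 / (5 − 3) = 85 ms/bit
  a = 530 − 85 × 3 = 275 ms
Then RT(4) = 275 + 85 × log₂ 4 = 275 + 85 × 2 ≈ 445.000 ms.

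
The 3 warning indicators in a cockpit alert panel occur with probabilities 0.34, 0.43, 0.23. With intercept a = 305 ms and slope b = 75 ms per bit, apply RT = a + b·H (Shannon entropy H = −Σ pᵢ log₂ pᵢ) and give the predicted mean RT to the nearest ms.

421 ms

H = 0.34·log₂(1/0.34) + 0.43·log₂(1/0.43) + 0.23·log₂(1/0.23) = 1.5404 bits.
RT = 305 + 75 × 1.5404 = 420.53 ms.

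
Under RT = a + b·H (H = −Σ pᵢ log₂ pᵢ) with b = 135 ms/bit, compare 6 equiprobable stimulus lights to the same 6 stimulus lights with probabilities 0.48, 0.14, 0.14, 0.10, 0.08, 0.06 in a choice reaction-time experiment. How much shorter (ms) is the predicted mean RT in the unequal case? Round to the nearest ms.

The RT saving is b·ΔH. Equiprobable H₀ = log₂(6) = 2.5850 bits; with the given probabilities H = 2.1697 bits.
b·(H₀ − H) = 135 × (2.5850 − 2.1697) = 56.06 ms.

56 ms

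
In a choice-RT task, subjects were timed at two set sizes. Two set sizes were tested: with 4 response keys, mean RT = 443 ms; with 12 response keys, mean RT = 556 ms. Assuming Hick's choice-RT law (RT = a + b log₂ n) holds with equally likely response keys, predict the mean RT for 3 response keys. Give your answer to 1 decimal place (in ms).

413.4 ms

With log₂ n on the abscissa the relation is linear; from the two conditions:
  b = (556 − 443) / (log₂ 12 − log₂ 4) = 113 / (3.5850 − 2) = 71.295 ms/bit
  a = 443 − 71.295 × 2 = 300.410 ms
Then RT(3) = 300.410 + 71.295 × log₂ 3 = 300.410 + 71.295 × 1.5850 ≈ 413.410 ms.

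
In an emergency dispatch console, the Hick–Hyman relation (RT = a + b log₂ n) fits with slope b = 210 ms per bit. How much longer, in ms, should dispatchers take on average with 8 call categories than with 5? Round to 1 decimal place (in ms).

142.4 ms

ΔRT = (a + b log₂ n₂) − (a + b log₂ n₁) = b·(log₂ n₂ − log₂ n₁).
log₂(8) − log₂(5) = 3 − 2.3219 = 0.6781.
ΔRT = 210 × 0.6781 = 142.395 ms.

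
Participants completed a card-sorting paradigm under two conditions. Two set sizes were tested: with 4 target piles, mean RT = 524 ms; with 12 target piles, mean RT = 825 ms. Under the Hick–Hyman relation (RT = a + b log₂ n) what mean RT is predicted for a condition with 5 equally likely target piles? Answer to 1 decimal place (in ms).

585.1 ms

Solve the two-equation system in a and b:
  b = (825 − 524) / (log₂ 12 − log₂ 4) = 301 / (3.5850 − 2) = 189.910 ms/bit
  a = 524 − 189.910 × 2 = 144.180 ms
Then RT(5) = 144.180 + 189.910 × log₂ 5 = 144.180 + 189.910 × 2.3219 ≈ 585.137 ms.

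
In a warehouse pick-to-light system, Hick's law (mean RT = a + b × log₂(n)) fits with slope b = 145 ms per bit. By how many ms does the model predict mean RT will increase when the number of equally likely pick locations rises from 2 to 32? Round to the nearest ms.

ΔRT = (a + b log₂ n₂) − (a + b log₂ n₁) = b·(log₂ n₂ − log₂ n₁).
log₂(32) − log₂(2) = log₂(32/2) = log₂(16) = 4.
ΔRT = 145 × 4.0000 = 580.000 ms.

580 ms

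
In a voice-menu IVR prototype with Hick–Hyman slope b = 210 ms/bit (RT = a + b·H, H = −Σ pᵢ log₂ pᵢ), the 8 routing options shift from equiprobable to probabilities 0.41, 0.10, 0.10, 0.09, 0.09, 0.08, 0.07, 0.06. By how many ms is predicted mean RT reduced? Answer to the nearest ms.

The RT saving is b·ΔH. Equiprobable H₀ = log₂(8) = 3.0000 bits; with the given probabilities H = 2.6207 bits.
b·(H₀ − H) = 210 × (3.0000 − 2.6207) = 79.66 ms.

80 ms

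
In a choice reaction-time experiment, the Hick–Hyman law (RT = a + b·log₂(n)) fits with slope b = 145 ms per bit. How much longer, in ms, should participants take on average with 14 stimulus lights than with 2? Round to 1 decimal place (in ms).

407.1 ms

ΔRT = (a + b log₂ n₂) − (a + b log₂ n₁) = b·(log₂ n₂ − log₂ n₁).
log₂(14) − log₂(2) = 3.8074 − 1 = 2.8074.
ΔRT = 145 × 2.8074 = 407.066 ms.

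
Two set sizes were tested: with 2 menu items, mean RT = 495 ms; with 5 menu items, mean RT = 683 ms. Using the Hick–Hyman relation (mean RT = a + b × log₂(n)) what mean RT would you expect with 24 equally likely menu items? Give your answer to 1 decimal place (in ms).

1004.8 ms

Fit slope and intercept:
  b = (683 − 495) / (log₂ 5 − log₂ 2) = 188 / (2.3219 − 1) = 142.217 ms/bit
  a = 495 − 142.217 × 1 = 352.783 ms
Then RT(24) = 352.783 + 142.217 × log₂ 24 = 352.783 + 142.217 × 4.5850 ≈ 1004.841 ms.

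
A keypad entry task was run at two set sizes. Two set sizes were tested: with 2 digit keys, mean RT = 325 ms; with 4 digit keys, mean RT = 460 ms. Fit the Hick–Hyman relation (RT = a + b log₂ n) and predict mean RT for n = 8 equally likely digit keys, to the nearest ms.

With log₂ n on the abscissa the relation is linear; from the two conditions:
  b = (460 − 325) / (log₂ 4 − log₂ 2) = 135 / (2 − 1) = 135 ms/bit
  a = 325 − 135 × 1 = 190 ms
Then RT(8) = 190 + 135 × log₂ 8 = 190 + 135 × 3 ≈ 595.000 ms.

595 ms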